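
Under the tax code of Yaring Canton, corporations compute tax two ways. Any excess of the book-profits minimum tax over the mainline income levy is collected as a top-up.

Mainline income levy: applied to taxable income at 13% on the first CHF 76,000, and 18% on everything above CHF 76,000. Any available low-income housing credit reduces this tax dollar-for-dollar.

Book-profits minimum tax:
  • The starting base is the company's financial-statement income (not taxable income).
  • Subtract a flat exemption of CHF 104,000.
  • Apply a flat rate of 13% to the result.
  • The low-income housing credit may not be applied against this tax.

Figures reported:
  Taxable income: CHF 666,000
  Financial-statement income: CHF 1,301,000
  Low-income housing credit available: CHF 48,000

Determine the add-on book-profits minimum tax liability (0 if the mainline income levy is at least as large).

CHF 87,530

Book-profits minimum tax:
  Base (financial-statement income): CHF 1,301,000
  Less exemption CHF 104,000 → base CHF 1,197,000
  CHF 1,197,000 × 13% = CHF 155,610

Mainline income levy:
  CHF 76,000 × 13% = CHF 9,880
  CHF 590,000 × 18% = CHF 106,200
  → CHF 116,080
  Less low-income housing credit CHF 48,000 → CHF 68,080

Excess of book-profits minimum tax over mainline income levy: CHF 155,610 − CHF 68,080 = CHF 87,530.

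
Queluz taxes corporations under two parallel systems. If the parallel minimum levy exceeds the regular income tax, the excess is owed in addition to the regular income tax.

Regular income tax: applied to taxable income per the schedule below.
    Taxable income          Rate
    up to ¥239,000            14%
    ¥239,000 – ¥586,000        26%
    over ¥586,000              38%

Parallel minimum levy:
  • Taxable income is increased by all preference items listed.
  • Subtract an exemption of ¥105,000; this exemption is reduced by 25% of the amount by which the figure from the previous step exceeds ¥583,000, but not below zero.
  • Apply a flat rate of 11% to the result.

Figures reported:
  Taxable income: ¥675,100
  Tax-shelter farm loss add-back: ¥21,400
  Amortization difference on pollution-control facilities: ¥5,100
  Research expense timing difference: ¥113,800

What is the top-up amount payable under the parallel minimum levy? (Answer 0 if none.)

Parallel minimum levy:
  Adjusted income: ¥675,100 + ¥21,400 + ¥5,100 + ¥113,800 = ¥815,400
  Exemption: ¥105,000 − 25% × (¥815,400 − ¥583,000) = ¥105,000 − ¥58,100 = ¥46,900
  Base: ¥815,400 − ¥46,900 = ¥768,500
  ¥768,500 × 11% = ¥84,535

Regular income tax:
  ¥239,000 × 14% = ¥33,460
  ¥347,000 × 26% = ¥90,220
  ¥89,100 × 38% = ¥33,858
  → ¥157,538

¥84,535 ≤ ¥157,538, so no add-on is due.

¥0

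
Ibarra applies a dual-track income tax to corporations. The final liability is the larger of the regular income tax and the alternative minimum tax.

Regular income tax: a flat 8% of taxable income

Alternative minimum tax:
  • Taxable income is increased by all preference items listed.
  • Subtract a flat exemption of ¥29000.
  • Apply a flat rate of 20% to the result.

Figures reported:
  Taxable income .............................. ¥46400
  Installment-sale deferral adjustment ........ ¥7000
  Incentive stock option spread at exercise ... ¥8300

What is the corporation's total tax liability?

Alternative minimum tax:
  Adjusted income: ¥46400 + ¥7000 + ¥8300 = ¥61700
  Less exemption ¥29000 → base ¥32700
  ¥32700 × 20% = ¥6540

Regular income tax:
  ¥46400 × 8% = ¥3712

¥6540 > ¥3712, so the alternative minimum tax is the binding amount.

¥6540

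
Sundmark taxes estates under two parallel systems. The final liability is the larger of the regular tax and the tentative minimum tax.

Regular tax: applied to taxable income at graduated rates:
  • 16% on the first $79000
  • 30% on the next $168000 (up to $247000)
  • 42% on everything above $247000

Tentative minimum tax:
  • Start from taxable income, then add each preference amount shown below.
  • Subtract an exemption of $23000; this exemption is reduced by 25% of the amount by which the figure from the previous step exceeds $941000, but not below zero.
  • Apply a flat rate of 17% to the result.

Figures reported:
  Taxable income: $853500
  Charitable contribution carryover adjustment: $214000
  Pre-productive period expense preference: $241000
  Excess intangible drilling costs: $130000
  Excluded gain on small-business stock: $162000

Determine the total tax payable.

$317770

Regular tax:
  $79000 × 16% = $12640
  $168000 × 30% = $50400
  $606500 × 42% = $254730
  → $317770

Tentative minimum tax:
  Adjusted income: $853500 + $214000 + $241000 + $130000 + $162000 = $1600500
  Exemption: 25% × ($1600500 − $941000) = $164875 ≥ $23000, so the exemption is fully phased out
  Base: $1600500 − $0 = $1600500
  $1600500 × 17% = $272085

$317770 > $272085, so the regular tax governs.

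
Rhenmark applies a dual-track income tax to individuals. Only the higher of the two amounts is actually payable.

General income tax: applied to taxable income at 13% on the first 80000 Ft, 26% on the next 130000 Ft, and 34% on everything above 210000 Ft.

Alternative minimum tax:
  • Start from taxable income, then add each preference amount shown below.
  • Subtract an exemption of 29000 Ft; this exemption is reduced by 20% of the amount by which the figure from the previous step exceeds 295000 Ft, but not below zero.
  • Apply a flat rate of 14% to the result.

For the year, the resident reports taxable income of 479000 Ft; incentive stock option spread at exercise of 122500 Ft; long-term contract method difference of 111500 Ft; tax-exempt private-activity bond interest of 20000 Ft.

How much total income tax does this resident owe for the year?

General income tax:
  80000 Ft × 13% = 10400 Ft
  130000 Ft × 26% = 33800 Ft
  269000 Ft × 34% = 91460 Ft
  → 135660 Ft

Alternative minimum tax:
  Adjusted income: 479000 Ft + 122500 Ft + 111500 Ft + 20000 Ft = 733000 Ft
  Exemption: 20% × (733000 Ft − 295000 Ft) = 87600 Ft ≥ 29000 Ft, so the exemption is fully phased out
  Base: 733000 Ft − 0 Ft = 733000 Ft
  733000 Ft × 14% = 102620 Ft

135660 Ft > 102620 Ft, so the general income tax governs.

135660 Ft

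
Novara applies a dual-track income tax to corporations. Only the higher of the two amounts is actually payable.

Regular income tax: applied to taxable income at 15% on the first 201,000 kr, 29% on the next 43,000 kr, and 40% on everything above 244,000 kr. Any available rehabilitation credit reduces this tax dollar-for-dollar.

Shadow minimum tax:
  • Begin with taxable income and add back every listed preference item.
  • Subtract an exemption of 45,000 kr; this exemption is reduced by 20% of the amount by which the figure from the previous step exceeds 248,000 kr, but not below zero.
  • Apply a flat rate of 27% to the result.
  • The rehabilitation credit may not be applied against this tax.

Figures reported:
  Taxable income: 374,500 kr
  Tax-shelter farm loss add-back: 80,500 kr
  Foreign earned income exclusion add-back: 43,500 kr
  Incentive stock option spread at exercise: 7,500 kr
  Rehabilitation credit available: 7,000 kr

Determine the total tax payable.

Regular income tax:
  201,000 kr × 15% = 30,150 kr
  43,000 kr × 29% = 12,470 kr
  130,500 kr × 40% = 52,200 kr
  → 94,820 kr
  Less rehabilitation credit 7,000 kr → 87,820 kr

Shadow minimum tax:
  Adjusted income: 374,500 kr + 80,500 kr + 43,500 kr + 7,500 kr = 506,000 kr
  Exemption: 20% × (506,000 kr − 248,000 kr) = 51,600 kr ≥ 45,000 kr, so the exemption is fully phased out
  Base: 506,000 kr − 0 kr = 506,000 kr
  506,000 kr × 27% = 136,620 kr

136,620 kr > 87,820 kr, so the shadow minimum tax is the binding amount.

136,620 kr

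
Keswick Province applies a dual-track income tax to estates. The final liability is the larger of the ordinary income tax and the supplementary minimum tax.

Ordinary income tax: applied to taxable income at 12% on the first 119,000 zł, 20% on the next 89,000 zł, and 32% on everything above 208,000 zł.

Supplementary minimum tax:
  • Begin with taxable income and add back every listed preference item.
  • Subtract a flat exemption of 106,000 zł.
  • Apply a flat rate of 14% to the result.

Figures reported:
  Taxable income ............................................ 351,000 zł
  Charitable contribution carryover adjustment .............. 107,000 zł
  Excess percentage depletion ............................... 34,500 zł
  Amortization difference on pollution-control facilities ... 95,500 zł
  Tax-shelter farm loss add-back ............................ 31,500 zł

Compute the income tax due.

Supplementary minimum tax:
  Adjusted income: 351,000 zł + 107,000 zł + 34,500 zł + 95,500 zł + 31,500 zł = 619,500 zł
  Less exemption 106,000 zł → base 513,500 zł
  513,500 zł × 14% = 71,890 zł

Ordinary income tax:
  119,000 zł × 12% = 14,280 zł
  89,000 zł × 20% = 17,800 zł
  143,000 zł × 32% = 45,760 zł
  → 77,840 zł

77,840 zł > 71,890 zł, so the ordinary income tax governs.

77,840 zł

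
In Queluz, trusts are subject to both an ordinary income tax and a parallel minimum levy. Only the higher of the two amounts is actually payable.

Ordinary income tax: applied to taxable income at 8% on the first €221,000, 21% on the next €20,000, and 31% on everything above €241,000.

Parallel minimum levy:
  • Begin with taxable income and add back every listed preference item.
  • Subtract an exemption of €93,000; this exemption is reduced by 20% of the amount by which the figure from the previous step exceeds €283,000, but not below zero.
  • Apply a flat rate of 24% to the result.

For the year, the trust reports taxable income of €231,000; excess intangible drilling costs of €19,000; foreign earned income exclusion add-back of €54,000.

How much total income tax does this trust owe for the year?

Ordinary income tax:
  €221,000 × 8% = €17,680
  €10,000 × 21% = €2,100
  → €19,780

Parallel minimum levy:
  Adjusted income: €231,000 + €19,000 + €54,000 = €304,000
  Exemption: €93,000 − 20% × (€304,000 − €283,000) = €93,000 − €4,200 = €88,800
  Base: €304,000 − €88,800 = €215,200
  €215,200 × 24% = €51,648

€51,648 > €19,780, so the parallel minimum levy is the binding amount.

€51,648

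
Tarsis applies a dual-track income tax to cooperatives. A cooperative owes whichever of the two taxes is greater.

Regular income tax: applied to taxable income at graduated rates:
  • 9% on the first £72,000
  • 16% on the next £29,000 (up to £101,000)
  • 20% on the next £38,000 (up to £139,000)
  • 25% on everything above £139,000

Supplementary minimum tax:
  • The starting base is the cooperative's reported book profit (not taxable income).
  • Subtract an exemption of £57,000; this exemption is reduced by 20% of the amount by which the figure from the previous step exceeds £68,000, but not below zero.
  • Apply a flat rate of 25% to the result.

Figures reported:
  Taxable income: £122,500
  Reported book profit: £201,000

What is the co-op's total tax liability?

Supplementary minimum tax:
  Base (reported book profit): £201,000
  Exemption: £57,000 − 20% × (£201,000 − £68,000) = £57,000 − £26,600 = £30,400
  Base: £201,000 − £30,400 = £170,600
  £170,600 × 25% = £42,650

Regular income tax:
  £72,000 × 9% = £6,480
  £29,000 × 16% = £4,640
  £21,500 × 20% = £4,300
  → £15,420

£42,650 > £15,420, so the supplementary minimum tax is the binding amount.

£42,650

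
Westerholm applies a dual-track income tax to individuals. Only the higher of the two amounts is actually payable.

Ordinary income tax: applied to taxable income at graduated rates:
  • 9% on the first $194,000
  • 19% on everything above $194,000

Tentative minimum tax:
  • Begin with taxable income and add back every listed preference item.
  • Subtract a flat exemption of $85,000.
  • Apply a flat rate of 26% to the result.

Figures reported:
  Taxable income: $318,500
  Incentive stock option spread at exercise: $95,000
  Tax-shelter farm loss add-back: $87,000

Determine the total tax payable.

Ordinary income tax:
  $194,000 × 9% = $17,460
  $124,500 × 19% = $23,655
  → $41,115

Tentative minimum tax:
  Adjusted income: $318,500 + $95,000 + $87,000 = $500,500
  Less exemption $85,000 → base $415,500
  $415,500 × 26% = $108,030

$108,030 > $41,115, so the tentative minimum tax is the binding amount.

$108,030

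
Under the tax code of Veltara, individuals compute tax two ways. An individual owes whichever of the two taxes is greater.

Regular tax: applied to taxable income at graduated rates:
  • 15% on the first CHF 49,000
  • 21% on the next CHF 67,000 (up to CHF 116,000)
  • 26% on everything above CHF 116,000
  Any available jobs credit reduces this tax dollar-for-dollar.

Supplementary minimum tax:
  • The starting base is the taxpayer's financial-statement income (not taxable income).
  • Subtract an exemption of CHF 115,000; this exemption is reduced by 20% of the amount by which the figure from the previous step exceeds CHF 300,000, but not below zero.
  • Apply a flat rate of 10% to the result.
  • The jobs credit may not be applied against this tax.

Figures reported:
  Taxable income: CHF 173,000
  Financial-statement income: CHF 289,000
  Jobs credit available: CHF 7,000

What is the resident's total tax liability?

Regular tax:
  CHF 49,000 × 15% = CHF 7,350
  CHF 67,000 × 21% = CHF 14,070
  CHF 57,000 × 26% = CHF 14,820
  → CHF 36,240
  Less jobs credit CHF 7,000 → CHF 29,240

Supplementary minimum tax:
  Base (financial-statement income): CHF 289,000
  Exemption: CHF 289,000 ≤ CHF 300,000, so full CHF 115,000 applies
  Base: CHF 289,000 − CHF 115,000 = CHF 174,000
  CHF 174,000 × 10% = CHF 17,400

CHF 29,240 > CHF 17,400, so the regular tax governs.

CHF 29,240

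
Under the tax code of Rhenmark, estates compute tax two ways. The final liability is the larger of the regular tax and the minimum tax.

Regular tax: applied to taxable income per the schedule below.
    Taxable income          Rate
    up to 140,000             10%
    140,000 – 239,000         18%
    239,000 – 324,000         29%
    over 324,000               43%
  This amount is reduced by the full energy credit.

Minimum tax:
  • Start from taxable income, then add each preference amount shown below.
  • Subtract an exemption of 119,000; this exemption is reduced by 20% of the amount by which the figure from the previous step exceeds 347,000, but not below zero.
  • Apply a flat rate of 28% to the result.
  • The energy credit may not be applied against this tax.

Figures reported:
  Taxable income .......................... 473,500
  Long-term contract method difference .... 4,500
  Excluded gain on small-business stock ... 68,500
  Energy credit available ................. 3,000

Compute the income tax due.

130,872

Regular tax:
  140,000 × 10% = 14,000
  99,000 × 18% = 17,820
  85,000 × 29% = 24,650
  149,500 × 43% = 64,285
  → 120,755
  Less energy credit 3,000 → 117,755

Minimum tax:
  Adjusted income: 473,500 + 4,500 + 68,500 = 546,500
  Exemption: 119,000 − 20% × (546,500 − 347,000) = 119,000 − 39,900 = 79,100
  Base: 546,500 − 79,100 = 467,400
  467,400 × 28% = 130,872

130,872 > 117,755, so the minimum tax is the binding amount.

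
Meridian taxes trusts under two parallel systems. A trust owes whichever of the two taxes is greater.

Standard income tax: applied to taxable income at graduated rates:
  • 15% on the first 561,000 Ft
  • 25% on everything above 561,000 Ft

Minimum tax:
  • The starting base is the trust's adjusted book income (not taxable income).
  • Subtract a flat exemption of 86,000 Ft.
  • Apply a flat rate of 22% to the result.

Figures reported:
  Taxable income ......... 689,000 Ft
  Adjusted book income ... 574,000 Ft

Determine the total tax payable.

116,150 Ft

Standard income tax:
  561,000 Ft × 15% = 84,150 Ft
  128,000 Ft × 25% = 32,000 Ft
  → 116,150 Ft

Minimum tax:
  Base (adjusted book income): 574,000 Ft
  Less exemption 86,000 Ft → base 488,000 Ft
  488,000 Ft × 22% = 107,360 Ft

116,150 Ft > 107,360 Ft, so the standard income tax governs.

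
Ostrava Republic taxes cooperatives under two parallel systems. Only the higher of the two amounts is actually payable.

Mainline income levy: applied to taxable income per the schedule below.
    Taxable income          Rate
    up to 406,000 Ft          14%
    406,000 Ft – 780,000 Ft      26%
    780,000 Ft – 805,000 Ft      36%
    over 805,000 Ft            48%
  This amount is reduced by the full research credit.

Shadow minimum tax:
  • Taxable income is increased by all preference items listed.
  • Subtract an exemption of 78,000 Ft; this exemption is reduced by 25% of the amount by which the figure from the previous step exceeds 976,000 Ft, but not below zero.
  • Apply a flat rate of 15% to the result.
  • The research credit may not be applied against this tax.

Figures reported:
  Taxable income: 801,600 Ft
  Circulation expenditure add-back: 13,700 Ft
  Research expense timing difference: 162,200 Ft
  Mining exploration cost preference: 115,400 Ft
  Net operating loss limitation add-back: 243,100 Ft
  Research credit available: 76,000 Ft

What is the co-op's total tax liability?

200,400 Ft

Mainline income levy:
  406,000 Ft × 14% = 56,840 Ft
  374,000 Ft × 26% = 97,240 Ft
  21,600 Ft × 36% = 7,776 Ft
  → 161,856 Ft
  Less research credit 76,000 Ft → 85,856 Ft

Shadow minimum tax:
  Adjusted income: 801,600 Ft + 13,700 Ft + 162,200 Ft + 115,400 Ft + 243,100 Ft = 1,336,000 Ft
  Exemption: 25% × (1,336,000 Ft − 976,000 Ft) = 90,000 Ft ≥ 78,000 Ft, so the exemption is fully phased out
  Base: 1,336,000 Ft − 0 Ft = 1,336,000 Ft
  1,336,000 Ft × 15% = 200,400 Ft

200,400 Ft > 85,856 Ft, so the shadow minimum tax is the binding amount.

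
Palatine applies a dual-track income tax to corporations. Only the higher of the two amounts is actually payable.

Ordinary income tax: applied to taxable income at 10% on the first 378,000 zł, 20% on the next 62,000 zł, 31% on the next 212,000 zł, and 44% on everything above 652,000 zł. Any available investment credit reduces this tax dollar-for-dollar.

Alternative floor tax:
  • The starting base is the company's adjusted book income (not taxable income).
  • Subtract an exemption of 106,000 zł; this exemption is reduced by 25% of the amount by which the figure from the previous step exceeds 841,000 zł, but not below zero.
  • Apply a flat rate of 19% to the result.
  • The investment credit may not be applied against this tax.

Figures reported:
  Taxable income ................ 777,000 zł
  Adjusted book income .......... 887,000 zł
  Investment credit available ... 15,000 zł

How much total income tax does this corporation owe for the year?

Alternative floor tax:
  Base (adjusted book income): 887,000 zł
  Exemption: 106,000 zł − 25% × (887,000 zł − 841,000 zł) = 106,000 zł − 11,500 zł = 94,500 zł
  Base: 887,000 zł − 94,500 zł = 792,500 zł
  792,500 zł × 19% = 150,575 zł

Ordinary income tax:
  378,000 zł × 10% = 37,800 zł
  62,000 zł × 20% = 12,400 zł
  212,000 zł × 31% = 65,720 zł
  125,000 zł × 44% = 55,000 zł
  → 170,920 zł
  Less investment credit 15,000 zł → 155,920 zł

155,920 zł > 150,575 zł, so the ordinary income tax governs.

155,920 zł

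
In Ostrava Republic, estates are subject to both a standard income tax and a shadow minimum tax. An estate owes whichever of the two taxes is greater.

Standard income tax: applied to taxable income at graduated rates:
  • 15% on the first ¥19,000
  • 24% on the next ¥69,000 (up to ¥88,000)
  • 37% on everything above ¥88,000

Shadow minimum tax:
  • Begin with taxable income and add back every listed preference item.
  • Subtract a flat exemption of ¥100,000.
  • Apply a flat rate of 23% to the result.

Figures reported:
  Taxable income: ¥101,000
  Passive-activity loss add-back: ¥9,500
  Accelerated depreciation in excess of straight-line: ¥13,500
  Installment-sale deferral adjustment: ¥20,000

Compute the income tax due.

Standard income tax:
  ¥19,000 × 15% = ¥2,850
  ¥69,000 × 24% = ¥16,560
  ¥13,000 × 37% = ¥4,810
  → ¥24,220

Shadow minimum tax:
  Adjusted income: ¥101,000 + ¥9,500 + ¥13,500 + ¥20,000 = ¥144,000
  Less exemption ¥100,000 → base ¥44,000
  ¥44,000 × 23% = ¥10,120

¥24,220 > ¥10,120, so the standard income tax governs.

¥24,220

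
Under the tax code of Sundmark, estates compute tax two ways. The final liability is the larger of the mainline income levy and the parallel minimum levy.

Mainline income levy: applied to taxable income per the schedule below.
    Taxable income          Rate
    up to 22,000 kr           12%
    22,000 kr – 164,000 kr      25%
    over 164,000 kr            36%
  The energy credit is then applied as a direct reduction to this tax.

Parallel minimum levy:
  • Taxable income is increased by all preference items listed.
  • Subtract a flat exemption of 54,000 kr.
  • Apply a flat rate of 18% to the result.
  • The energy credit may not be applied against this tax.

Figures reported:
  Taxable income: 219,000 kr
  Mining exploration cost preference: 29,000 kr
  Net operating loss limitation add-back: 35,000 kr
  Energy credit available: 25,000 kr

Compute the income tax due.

41,220 kr

Mainline income levy:
  22,000 kr × 12% = 2,640 kr
  142,000 kr × 25% = 35,500 kr
  55,000 kr × 36% = 19,800 kr
  → 57,940 kr
  Less energy credit 25,000 kr → 32,940 kr

Parallel minimum levy:
  Adjusted income: 219,000 kr + 29,000 kr + 35,000 kr = 283,000 kr
  Less exemption 54,000 kr → base 229,000 kr
  229,000 kr × 18% = 41,220 kr

41,220 kr > 32,940 kr, so the parallel minimum levy is the binding amount.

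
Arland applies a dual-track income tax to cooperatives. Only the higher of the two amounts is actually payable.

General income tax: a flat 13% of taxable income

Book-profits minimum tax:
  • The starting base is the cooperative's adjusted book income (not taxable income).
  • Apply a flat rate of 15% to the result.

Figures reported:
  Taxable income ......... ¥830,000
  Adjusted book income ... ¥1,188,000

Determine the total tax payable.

¥178,200

Book-profits minimum tax:
  Base (adjusted book income): ¥1,188,000
  ¥1,188,000 × 15% = ¥178,200

General income tax:
  ¥830,000 × 13% = ¥107,900

¥178,200 > ¥107,900, so the book-profits minimum tax is the binding amount.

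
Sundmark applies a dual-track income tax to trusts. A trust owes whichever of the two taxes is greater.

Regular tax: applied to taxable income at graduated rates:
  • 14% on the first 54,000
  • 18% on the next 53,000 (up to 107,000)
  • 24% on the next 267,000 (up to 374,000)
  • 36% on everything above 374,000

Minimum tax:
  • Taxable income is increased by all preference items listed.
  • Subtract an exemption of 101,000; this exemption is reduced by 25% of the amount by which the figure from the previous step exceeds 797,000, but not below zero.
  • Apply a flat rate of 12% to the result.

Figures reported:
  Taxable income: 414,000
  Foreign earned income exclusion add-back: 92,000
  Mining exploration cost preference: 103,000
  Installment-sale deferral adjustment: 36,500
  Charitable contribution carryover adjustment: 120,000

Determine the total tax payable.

95,580

Regular tax:
  54,000 × 14% = 7,560
  53,000 × 18% = 9,540
  267,000 × 24% = 64,080
  40,000 × 36% = 14,400
  → 95,580

Minimum tax:
  Adjusted income: 414,000 + 92,000 + 103,000 + 36,500 + 120,000 = 765,500
  Exemption: 765,500 ≤ 797,000, so full 101,000 applies
  Base: 765,500 − 101,000 = 664,500
  664,500 × 12% = 79,740

95,580 > 79,740, so the regular tax governs.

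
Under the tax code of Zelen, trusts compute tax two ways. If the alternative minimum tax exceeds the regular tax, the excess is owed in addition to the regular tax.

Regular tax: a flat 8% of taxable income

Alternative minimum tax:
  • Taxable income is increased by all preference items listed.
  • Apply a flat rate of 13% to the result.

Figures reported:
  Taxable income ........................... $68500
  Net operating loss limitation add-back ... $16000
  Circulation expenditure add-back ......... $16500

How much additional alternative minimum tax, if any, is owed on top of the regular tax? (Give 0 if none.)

Alternative minimum tax:
  Adjusted income: $68500 + $16000 + $16500 = $101000
  $101000 × 13% = $13130

Regular tax:
  $68500 × 8% = $5480

Excess of alternative minimum tax over regular tax: $13130 − $5480 = $7650.

$7650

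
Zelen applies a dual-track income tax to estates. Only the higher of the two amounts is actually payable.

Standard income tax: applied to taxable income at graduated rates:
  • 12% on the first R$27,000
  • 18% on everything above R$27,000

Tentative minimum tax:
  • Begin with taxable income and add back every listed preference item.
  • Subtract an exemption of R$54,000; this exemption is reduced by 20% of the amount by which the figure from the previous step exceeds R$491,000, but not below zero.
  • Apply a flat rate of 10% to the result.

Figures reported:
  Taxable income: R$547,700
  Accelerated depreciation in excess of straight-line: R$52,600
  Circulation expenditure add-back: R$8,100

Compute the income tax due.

Tentative minimum tax:
  Adjusted income: R$547,700 + R$52,600 + R$8,100 = R$608,400
  Exemption: R$54,000 − 20% × (R$608,400 − R$491,000) = R$54,000 − R$23,480 = R$30,520
  Base: R$608,400 − R$30,520 = R$577,880
  R$577,880 × 10% = R$57,788

Standard income tax:
  R$27,000 × 12% = R$3,240
  R$520,700 × 18% = R$93,726
  → R$96,966

R$96,966 > R$57,788, so the standard income tax governs.

R$96,966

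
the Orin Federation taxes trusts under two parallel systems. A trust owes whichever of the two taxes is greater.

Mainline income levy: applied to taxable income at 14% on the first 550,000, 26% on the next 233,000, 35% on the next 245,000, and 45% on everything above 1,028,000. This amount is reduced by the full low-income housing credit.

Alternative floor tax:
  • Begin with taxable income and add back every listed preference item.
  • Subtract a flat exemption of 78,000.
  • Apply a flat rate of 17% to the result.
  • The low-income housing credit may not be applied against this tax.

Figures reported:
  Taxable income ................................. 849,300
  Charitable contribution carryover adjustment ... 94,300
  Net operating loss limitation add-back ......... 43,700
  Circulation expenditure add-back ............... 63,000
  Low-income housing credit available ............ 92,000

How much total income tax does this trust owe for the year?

165,291

Mainline income levy:
  550,000 × 14% = 77,000
  233,000 × 26% = 60,580
  66,300 × 35% = 23,205
  → 160,785
  Less low-income housing credit 92,000 → 68,785

Alternative floor tax:
  Adjusted income: 849,300 + 94,300 + 43,700 + 63,000 = 1,050,300
  Less exemption 78,000 → base 972,300
  972,300 × 17% = 165,291

165,291 > 68,785, so the alternative floor tax is the binding amount.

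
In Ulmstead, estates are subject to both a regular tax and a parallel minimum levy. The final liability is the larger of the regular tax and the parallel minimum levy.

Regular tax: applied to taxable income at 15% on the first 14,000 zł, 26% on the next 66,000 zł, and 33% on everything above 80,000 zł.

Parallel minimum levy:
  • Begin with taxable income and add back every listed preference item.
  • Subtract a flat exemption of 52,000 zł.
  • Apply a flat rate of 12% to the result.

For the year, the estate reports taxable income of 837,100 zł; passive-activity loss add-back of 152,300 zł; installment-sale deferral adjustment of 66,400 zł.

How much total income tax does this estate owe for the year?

269,103 zł

Parallel minimum levy:
  Adjusted income: 837,100 zł + 152,300 zł + 66,400 zł = 1,055,800 zł
  Less exemption 52,000 zł → base 1,003,800 zł
  1,003,800 zł × 12% = 120,456 zł

Regular tax:
  14,000 zł × 15% = 2,100 zł
  66,000 zł × 26% = 17,160 zł
  757,100 zł × 33% = 249,843 zł
  → 269,103 zł

269,103 zł > 120,456 zł, so the regular tax governs.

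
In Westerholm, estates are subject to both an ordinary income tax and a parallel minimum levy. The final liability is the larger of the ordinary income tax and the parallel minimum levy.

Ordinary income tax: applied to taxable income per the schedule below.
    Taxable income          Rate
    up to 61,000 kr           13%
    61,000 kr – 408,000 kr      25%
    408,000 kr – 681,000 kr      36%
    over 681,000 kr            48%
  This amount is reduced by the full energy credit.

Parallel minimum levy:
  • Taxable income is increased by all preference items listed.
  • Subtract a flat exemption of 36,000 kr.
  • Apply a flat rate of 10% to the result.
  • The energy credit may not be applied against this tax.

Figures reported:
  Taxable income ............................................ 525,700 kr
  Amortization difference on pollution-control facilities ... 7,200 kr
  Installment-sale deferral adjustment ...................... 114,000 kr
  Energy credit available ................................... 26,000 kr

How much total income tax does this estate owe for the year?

111,052 kr

Ordinary income tax:
  61,000 kr × 13% = 7,930 kr
  347,000 kr × 25% = 86,750 kr
  117,700 kr × 36% = 42,372 kr
  → 137,052 kr
  Less energy credit 26,000 kr → 111,052 kr

Parallel minimum levy:
  Adjusted income: 525,700 kr + 7,200 kr + 114,000 kr = 646,900 kr
  Less exemption 36,000 kr → base 610,900 kr
  610,900 kr × 10% = 61,090 kr

111,052 kr > 61,090 kr, so the ordinary income tax governs.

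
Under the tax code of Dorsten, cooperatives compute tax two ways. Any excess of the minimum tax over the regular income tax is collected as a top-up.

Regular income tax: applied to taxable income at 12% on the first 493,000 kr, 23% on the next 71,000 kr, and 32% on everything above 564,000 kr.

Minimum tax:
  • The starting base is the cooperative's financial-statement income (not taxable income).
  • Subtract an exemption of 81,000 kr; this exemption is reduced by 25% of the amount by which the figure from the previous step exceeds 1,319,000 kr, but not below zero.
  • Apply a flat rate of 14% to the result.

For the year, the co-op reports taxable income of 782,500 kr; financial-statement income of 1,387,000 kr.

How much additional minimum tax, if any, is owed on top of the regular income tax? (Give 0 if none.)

Minimum tax:
  Base (financial-statement income): 1,387,000 kr
  Exemption: 81,000 kr − 25% × (1,387,000 kr − 1,319,000 kr) = 81,000 kr − 17,000 kr = 64,000 kr
  Base: 1,387,000 kr − 64,000 kr = 1,323,000 kr
  1,323,000 kr × 14% = 185,220 kr

Regular income tax:
  493,000 kr × 12% = 59,160 kr
  71,000 kr × 23% = 16,330 kr
  218,500 kr × 32% = 69,920 kr
  → 145,410 kr

Excess of minimum tax over regular income tax: 185,220 kr − 145,410 kr = 39,810 kr.

39,810 kr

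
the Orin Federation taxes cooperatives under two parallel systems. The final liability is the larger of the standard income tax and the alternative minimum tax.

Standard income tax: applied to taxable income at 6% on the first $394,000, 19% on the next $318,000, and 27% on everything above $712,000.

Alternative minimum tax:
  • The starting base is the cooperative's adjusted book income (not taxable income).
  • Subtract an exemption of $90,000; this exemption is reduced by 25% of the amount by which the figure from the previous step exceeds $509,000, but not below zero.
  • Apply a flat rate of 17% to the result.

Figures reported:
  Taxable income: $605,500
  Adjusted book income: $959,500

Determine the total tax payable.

Alternative minimum tax:
  Base (adjusted book income): $959,500
  Exemption: 25% × ($959,500 − $509,000) = $112,625 ≥ $90,000, so the exemption is fully phased out
  Base: $959,500 − $0 = $959,500
  $959,500 × 17% = $163,115

Standard income tax:
  $394,000 × 6% = $23,640
  $211,500 × 19% = $40,185
  → $63,825

$163,115 > $63,825, so the alternative minimum tax is the binding amount.

$163,115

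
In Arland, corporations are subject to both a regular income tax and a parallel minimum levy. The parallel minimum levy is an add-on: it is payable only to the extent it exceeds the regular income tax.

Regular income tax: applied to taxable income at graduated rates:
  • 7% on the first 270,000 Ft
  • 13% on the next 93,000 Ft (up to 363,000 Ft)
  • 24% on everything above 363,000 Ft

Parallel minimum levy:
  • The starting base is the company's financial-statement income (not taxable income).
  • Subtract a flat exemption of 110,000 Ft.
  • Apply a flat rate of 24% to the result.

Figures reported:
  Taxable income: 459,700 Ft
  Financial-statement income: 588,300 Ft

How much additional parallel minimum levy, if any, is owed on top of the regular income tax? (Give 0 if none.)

Parallel minimum levy:
  Base (financial-statement income): 588,300 Ft
  Less exemption 110,000 Ft → base 478,300 Ft
  478,300 Ft × 24% = 114,792 Ft

Regular income tax:
  270,000 Ft × 7% = 18,900 Ft
  93,000 Ft × 13% = 12,090 Ft
  96,700 Ft × 24% = 23,208 Ft
  → 54,198 Ft

Excess of parallel minimum levy over regular income tax: 114,792 Ft − 54,198 Ft = 60,594 Ft.

60,594 Ft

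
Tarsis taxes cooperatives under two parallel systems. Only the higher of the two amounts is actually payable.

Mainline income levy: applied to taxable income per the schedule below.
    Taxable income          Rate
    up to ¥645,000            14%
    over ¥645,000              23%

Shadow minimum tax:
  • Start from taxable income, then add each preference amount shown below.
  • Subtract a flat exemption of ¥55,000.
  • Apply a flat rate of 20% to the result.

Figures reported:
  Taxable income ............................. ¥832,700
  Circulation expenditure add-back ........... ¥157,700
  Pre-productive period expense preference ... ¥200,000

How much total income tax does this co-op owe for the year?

Mainline income levy:
  ¥645,000 × 14% = ¥90,300
  ¥187,700 × 23% = ¥43,171
  → ¥133,471

Shadow minimum tax:
  Adjusted income: ¥832,700 + ¥157,700 + ¥200,000 = ¥1,190,400
  Less exemption ¥55,000 → base ¥1,135,400
  ¥1,135,400 × 20% = ¥227,080

¥227,080 > ¥133,471, so the shadow minimum tax is the binding amount.

¥227,080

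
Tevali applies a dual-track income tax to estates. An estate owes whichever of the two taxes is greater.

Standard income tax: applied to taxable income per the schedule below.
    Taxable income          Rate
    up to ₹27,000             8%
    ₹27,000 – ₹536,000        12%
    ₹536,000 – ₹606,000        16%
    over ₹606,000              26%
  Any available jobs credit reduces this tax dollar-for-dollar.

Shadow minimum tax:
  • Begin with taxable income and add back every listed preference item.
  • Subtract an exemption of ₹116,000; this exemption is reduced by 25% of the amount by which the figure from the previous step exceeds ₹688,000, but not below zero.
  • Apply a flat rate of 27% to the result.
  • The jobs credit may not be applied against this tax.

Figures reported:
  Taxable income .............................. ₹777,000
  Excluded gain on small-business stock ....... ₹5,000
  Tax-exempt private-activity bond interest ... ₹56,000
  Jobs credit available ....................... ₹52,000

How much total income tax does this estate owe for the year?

₹205,065

Shadow minimum tax:
  Adjusted income: ₹777,000 + ₹5,000 + ₹56,000 = ₹838,000
  Exemption: ₹116,000 − 25% × (₹838,000 − ₹688,000) = ₹116,000 − ₹37,500 = ₹78,500
  Base: ₹838,000 − ₹78,500 = ₹759,500
  ₹759,500 × 27% = ₹205,065

Standard income tax:
  ₹27,000 × 8% = ₹2,160
  ₹509,000 × 12% = ₹61,080
  ₹70,000 × 16% = ₹11,200
  ₹171,000 × 26% = ₹44,460
  → ₹118,900
  Less jobs credit ₹52,000 → ₹66,900

₹205,065 > ₹66,900, so the shadow minimum tax is the binding amount.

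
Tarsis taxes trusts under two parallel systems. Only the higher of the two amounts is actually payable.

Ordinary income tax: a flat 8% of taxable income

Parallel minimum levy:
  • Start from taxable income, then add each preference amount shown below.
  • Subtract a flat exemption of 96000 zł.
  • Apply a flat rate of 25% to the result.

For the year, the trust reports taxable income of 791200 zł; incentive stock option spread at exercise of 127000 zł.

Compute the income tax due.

Ordinary income tax:
  791200 zł × 8% = 63296 zł

Parallel minimum levy:
  Adjusted income: 791200 zł + 127000 zł = 918200 zł
  Less exemption 96000 zł → base 822200 zł
  822200 zł × 25% = 205550 zł

205550 zł > 63296 zł, so the parallel minimum levy is the binding amount.

205550 zł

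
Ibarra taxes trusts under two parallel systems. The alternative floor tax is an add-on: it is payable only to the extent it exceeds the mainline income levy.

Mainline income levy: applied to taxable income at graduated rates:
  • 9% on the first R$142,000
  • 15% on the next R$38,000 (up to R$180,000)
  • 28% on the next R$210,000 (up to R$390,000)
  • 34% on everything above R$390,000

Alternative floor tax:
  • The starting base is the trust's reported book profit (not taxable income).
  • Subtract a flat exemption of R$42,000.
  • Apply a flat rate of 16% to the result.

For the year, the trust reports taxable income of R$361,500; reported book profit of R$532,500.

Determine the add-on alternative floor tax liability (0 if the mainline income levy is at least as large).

Mainline income levy:
  R$142,000 × 9% = R$12,780
  R$38,000 × 15% = R$5,700
  R$181,500 × 28% = R$50,820
  → R$69,300

Alternative floor tax:
  Base (reported book profit): R$532,500
  Less exemption R$42,000 → base R$490,500
  R$490,500 × 16% = R$78,480

Excess of alternative floor tax over mainline income levy: R$78,480 − R$69,300 = R$9,180.

R$9,180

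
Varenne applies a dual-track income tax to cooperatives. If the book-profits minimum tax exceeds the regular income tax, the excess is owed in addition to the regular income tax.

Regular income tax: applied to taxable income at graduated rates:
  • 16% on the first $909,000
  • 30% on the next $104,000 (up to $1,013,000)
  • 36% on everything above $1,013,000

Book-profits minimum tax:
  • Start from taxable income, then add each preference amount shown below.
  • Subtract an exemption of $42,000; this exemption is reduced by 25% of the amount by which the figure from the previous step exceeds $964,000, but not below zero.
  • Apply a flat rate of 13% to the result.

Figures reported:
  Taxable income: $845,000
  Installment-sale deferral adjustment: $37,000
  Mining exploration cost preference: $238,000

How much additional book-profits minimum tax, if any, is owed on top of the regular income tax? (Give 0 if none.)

$10,010

Book-profits minimum tax:
  Adjusted income: $845,000 + $37,000 + $238,000 = $1,120,000
  Exemption: $42,000 − 25% × ($1,120,000 − $964,000) = $42,000 − $39,000 = $3,000
  Base: $1,120,000 − $3,000 = $1,117,000
  $1,117,000 × 13% = $145,210

Regular income tax:
  $845,000 × 16% = $135,200

Excess of book-profits minimum tax over regular income tax: $145,210 − $135,200 = $10,010.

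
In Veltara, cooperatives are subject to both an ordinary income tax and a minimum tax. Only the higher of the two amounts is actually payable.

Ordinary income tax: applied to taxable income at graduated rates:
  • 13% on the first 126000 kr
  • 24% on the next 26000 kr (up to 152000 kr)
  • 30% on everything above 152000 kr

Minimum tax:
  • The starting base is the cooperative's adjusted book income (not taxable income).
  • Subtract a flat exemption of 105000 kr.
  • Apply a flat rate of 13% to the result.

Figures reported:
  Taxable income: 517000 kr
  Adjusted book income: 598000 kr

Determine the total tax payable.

Ordinary income tax:
  126000 kr × 13% = 16380 kr
  26000 kr × 24% = 6240 kr
  365000 kr × 30% = 109500 kr
  → 132120 kr

Minimum tax:
  Base (adjusted book income): 598000 kr
  Less exemption 105000 kr → base 493000 kr
  493000 kr × 13% = 64090 kr

132120 kr > 64090 kr, so the ordinary income tax governs.

132120 kr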